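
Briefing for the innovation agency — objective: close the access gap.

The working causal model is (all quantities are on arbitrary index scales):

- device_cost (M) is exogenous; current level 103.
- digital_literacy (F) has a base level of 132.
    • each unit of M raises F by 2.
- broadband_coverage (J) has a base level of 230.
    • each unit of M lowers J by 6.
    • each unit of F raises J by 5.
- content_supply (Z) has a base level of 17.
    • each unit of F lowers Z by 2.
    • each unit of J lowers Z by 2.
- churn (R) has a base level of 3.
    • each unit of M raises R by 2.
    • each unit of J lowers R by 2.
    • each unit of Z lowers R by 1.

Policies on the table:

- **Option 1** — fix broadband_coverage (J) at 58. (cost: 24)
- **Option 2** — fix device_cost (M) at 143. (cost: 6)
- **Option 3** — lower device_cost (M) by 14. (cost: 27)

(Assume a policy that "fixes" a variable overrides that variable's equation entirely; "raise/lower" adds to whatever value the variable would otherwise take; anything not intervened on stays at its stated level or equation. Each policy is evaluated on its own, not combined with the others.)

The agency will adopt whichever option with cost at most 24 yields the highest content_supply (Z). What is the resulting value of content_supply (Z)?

Option 1 (J := 58):
  M = 103
  F = 132 + 2·103 = 338
  J = 58
  Z = 17 − 2·338 − 2·58 = -775
Option 2 (M := 143):
  M = 143
  F = 132 + 2·143 = 418
  J = 230 − 6·143 + 5·418 = 1462
  Z = 17 − 2·418 − 2·1462 = -3743
Comparing — Option 1: Z=-775, Option 2: Z=-3743. Highest is -775 (Option 1).

-775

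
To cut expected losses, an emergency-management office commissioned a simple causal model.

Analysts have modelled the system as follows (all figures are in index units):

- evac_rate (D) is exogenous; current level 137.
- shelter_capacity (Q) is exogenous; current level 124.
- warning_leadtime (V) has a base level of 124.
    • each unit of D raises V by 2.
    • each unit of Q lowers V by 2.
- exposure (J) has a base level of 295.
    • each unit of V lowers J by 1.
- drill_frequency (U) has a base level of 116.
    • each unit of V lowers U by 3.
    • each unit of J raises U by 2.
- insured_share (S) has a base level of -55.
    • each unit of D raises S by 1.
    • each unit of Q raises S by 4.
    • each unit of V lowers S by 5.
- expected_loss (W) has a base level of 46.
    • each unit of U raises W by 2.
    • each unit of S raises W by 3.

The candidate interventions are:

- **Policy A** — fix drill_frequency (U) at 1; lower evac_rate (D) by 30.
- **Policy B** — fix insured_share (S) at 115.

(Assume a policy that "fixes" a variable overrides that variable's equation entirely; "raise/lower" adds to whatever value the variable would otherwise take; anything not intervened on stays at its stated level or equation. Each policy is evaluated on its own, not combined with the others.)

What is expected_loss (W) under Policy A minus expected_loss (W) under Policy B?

Policy A (U := 1, D − 30):
  D = 137 − 30 = 107
  Q = 124
  V = 124 + 2·107 − 2·124 = 90
  J = 295 − 90 = 205
  U = 1
  S = -55 + 107 + 4·124 − 5·90 = 98
  W = 46 + 2·1 + 3·98 = 342
Policy B (S := 115):
  D = 137
  Q = 124
  V = 124 + 2·137 − 2·124 = 150
  J = 295 − 150 = 145
  U = 116 − 3·150 + 2·145 = -44
  S = 115
  W = 46 + 2·(-44) + 3·115 = 303
W: 342 − 303 = 39

39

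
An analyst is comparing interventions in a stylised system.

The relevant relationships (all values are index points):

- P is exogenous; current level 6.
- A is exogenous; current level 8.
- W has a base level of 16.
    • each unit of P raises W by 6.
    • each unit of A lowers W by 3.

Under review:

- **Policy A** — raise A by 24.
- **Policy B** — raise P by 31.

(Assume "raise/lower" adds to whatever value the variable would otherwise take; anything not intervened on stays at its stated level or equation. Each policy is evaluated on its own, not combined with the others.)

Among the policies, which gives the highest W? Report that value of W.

Policy A (A + 24):
  P = 6
  A = 8 + 24 = 32
  W = 16 + 6·6 − 3·32 = -44
Policy B (P + 31):
  P = 6 + 31 = 37
  A = 8
  W = 16 + 6·37 − 3·8 = 214
Comparing — Policy A: W=-44, Policy B: W=214. Highest is 214 (Policy B).

214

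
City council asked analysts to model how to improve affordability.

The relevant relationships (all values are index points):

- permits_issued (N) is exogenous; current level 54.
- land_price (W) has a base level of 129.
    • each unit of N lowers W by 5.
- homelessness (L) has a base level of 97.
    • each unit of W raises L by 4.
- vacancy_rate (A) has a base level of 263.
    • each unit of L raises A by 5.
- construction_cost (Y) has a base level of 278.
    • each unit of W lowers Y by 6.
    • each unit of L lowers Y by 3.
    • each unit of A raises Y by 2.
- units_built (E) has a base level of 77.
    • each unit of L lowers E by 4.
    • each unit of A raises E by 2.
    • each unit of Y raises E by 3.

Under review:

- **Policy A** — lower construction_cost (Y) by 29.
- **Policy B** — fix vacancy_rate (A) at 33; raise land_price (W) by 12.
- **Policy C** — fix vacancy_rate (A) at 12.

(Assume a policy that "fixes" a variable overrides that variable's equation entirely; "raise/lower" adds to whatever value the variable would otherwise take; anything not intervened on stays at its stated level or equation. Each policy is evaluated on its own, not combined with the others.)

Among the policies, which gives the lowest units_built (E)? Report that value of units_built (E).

-7143

Policy A (Y − 29):
  N = 54
  W = 129 − 5·54 = -141
  L = 97 + 4·(-141) = -467
  A = 263 + 5·(-467) = -2072
  Y = 278 − 6·(-141) − 3·(-467) + 2·(-2072) (−29 from intervention) = -1648
  E = 77 − 4·(-467) + 2·(-2072) + 3·(-1648) = -7143
Policy B (A := 33, W + 12):
  N = 54
  W = 129 − 5·54 (+12 from intervention) = -129
  L = 97 + 4·(-129) = -419
  A = 33
  Y = 278 − 6·(-129) − 3·(-419) + 2·33 = 2375
  E = 77 − 4·(-419) + 2·33 + 3·2375 = 8944
Policy C (A := 12):
  N = 54
  W = 129 − 5·54 = -141
  L = 97 + 4·(-141) = -467
  A = 12
  Y = 278 − 6·(-141) − 3·(-467) + 2·12 = 2549
  E = 77 − 4·(-467) + 2·12 + 3·2549 = 9616
Comparing — Policy A: E=-7143, Policy B: E=8944, Policy C: E=9616. Lowest is -7143 (Policy A).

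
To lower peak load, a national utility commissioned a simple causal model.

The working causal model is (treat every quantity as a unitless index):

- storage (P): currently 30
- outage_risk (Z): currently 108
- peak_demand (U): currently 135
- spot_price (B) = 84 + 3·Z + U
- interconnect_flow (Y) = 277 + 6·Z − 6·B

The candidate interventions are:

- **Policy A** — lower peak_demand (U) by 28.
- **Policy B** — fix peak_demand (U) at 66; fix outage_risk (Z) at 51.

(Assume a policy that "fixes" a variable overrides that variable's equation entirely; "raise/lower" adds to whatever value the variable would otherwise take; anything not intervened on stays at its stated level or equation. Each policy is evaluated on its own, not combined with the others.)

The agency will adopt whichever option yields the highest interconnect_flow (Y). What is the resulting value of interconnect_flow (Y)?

Policy A (U − 28):
  Z = 108
  U = 135 − 28 = 107
  B = 84 + 3·108 + 107 = 515
  Y = 277 + 6·108 − 6·515 = -2165
Policy B (U := 66, Z := 51):
  Z = 51
  U = 66
  B = 84 + 3·51 + 66 = 303
  Y = 277 + 6·51 − 6·303 = -1235
Comparing — Policy A: Y=-2165, Policy B: Y=-1235. Highest is -1235 (Policy B).

-1235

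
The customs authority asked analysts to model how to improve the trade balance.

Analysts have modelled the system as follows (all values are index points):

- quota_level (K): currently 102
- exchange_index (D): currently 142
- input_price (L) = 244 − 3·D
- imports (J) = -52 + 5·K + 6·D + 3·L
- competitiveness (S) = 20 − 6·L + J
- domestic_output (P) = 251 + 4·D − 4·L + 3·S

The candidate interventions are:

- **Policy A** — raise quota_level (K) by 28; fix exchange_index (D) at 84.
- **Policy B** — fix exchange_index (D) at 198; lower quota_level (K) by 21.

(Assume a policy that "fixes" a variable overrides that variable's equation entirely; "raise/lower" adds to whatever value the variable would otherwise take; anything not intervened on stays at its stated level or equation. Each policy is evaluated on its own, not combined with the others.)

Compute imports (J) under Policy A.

Policy A (K + 28, D := 84):
  K = 102 + 28 = 130
  D = 84
  L = 244 − 3·84 = -8
  J = -52 + 5·130 + 6·84 + 3·(-8) = 1078

1078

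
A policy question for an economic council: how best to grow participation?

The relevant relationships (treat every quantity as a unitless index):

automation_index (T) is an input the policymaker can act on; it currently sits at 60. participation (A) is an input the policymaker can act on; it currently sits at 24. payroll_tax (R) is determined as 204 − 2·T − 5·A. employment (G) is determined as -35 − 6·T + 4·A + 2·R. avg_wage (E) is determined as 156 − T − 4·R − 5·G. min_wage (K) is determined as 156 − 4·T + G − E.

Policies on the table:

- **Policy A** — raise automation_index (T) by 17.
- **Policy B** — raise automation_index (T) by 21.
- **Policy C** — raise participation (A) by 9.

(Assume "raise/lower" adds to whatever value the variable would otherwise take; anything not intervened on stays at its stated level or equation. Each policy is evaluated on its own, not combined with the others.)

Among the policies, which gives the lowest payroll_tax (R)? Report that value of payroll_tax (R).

-81

Policy A (T + 17):
  T = 60 + 17 = 77
  A = 24
  R = 204 − 2·77 − 5·24 = -70
Policy B (T + 21):
  T = 60 + 21 = 81
  A = 24
  R = 204 − 2·81 − 5·24 = -78
Policy C (A + 9):
  T = 60
  A = 24 + 9 = 33
  R = 204 − 2·60 − 5·33 = -81
Comparing — Policy A: R=-70, Policy B: R=-78, Policy C: R=-81. Lowest is -81 (Policy C).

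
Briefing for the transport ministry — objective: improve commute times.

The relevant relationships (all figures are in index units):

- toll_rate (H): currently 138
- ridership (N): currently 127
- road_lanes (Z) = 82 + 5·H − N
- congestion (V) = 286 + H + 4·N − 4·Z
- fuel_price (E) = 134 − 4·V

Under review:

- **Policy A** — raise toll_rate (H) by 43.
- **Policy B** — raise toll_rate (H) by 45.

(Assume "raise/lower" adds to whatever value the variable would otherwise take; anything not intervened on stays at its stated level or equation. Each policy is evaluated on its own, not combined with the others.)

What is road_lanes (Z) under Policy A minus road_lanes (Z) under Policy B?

-10

Policy A (H + 43):
  H = 138 + 43 = 181
  N = 127
  Z = 82 + 5·181 − 127 = 860
Policy B (H + 45):
  H = 138 + 45 = 183
  N = 127
  Z = 82 + 5·183 − 127 = 870
Z: 860 − 870 = -10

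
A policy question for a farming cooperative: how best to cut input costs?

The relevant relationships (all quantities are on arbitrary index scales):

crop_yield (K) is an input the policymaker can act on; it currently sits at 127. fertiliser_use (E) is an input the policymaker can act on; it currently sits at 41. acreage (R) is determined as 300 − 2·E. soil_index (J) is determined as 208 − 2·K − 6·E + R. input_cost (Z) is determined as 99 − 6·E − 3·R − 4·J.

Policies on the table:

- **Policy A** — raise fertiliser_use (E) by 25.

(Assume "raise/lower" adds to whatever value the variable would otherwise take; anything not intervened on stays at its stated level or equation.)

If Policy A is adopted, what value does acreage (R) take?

Policy A (E + 25):
  E = 41 + 25 = 66
  R = 300 − 2·66 = 168

168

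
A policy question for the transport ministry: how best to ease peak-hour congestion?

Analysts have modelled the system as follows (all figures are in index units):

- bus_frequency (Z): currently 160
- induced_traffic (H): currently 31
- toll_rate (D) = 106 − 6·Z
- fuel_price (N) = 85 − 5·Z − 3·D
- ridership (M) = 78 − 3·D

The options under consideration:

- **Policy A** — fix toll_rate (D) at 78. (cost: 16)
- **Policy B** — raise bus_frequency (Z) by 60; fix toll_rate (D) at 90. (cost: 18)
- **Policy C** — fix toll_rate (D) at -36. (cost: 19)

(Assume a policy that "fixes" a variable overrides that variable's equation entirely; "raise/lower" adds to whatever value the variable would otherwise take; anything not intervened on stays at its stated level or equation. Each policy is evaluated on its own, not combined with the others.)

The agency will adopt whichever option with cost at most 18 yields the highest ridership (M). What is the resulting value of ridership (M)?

Policy A (D := 78):
  Z = 160
  D = 78
  M = 78 − 3·78 = -156
Policy B (Z + 60, D := 90):
  Z = 160 + 60 = 220
  D = 90
  M = 78 − 3·90 = -192
Comparing — Policy A: M=-156, Policy B: M=-192. Highest is -156 (Policy A).

-156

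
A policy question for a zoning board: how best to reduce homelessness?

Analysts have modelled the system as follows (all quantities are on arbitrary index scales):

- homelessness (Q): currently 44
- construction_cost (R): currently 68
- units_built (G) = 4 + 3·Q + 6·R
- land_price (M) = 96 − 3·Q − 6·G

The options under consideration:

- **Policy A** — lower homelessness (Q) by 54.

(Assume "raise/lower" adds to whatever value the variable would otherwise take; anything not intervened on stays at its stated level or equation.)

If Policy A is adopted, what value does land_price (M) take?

-2166

Policy A (Q − 54):
  Q = 44 − 54 = -10
  R = 68
  G = 4 + 3·(-10) + 6·68 = 382
  M = 96 − 3·(-10) − 6·382 = -2166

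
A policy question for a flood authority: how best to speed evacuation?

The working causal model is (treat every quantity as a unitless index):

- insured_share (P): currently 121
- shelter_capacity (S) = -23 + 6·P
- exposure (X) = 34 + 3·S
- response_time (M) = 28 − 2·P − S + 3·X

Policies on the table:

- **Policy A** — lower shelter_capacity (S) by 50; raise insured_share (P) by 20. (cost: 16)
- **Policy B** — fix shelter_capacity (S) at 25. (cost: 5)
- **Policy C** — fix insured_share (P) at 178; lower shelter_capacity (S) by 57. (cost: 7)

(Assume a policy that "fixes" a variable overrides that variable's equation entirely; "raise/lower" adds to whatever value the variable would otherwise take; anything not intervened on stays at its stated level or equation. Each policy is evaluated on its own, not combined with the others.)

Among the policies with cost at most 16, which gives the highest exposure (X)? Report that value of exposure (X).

2998

Policy A (S − 50, P + 20):
  P = 121 + 20 = 141
  S = -23 + 6·141 (−50 from intervention) = 773
  X = 34 + 3·773 = 2353
Policy B (S := 25):
  P = 121
  S = 25
  X = 34 + 3·25 = 109
Policy C (P := 178, S − 57):
  P = 178
  S = -23 + 6·178 (−57 from intervention) = 988
  X = 34 + 3·988 = 2998
Comparing — Policy A: X=2353, Policy B: X=109, Policy C: X=2998. Highest is 2998 (Policy C).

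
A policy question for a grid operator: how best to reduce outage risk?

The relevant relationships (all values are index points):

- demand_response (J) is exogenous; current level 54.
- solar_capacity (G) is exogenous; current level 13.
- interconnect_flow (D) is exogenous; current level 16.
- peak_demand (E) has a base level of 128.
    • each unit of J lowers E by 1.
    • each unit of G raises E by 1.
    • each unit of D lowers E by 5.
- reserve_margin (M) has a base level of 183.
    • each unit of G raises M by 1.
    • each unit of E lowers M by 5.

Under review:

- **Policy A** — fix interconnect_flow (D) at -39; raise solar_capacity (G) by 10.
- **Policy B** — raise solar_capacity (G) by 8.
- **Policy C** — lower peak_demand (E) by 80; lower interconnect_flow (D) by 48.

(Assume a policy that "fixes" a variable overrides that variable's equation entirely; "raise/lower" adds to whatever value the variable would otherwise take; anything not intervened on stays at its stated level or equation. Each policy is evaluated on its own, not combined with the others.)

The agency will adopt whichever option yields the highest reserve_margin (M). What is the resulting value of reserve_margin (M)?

Policy A (D := -39, G + 10):
  J = 54
  G = 13 + 10 = 23
  D = -39
  E = 128 − 54 + 23 − 5·(-39) = 292
  M = 183 + 23 − 5·292 = -1254
Policy B (G + 8):
  J = 54
  G = 13 + 8 = 21
  D = 16
  E = 128 − 54 + 21 − 5·16 = 15
  M = 183 + 21 − 5·15 = 129
Policy C (E − 80, D − 48):
  J = 54
  G = 13
  D = 16 − 48 = -32
  E = 128 − 54 + 13 − 5·(-32) (−80 from intervention) = 167
  M = 183 + 13 − 5·167 = -639
Comparing — Policy A: M=-1254, Policy B: M=129, Policy C: M=-639. Highest is 129 (Policy B).

129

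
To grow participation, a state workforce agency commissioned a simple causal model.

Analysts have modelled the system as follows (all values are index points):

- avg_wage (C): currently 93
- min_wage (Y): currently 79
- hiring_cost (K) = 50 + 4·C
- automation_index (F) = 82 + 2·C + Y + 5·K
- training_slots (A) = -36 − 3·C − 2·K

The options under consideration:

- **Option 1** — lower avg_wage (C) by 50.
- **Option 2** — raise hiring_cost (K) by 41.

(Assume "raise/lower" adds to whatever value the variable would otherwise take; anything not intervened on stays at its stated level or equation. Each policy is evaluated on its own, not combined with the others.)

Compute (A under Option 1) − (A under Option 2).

Option 1 (C − 50):
  C = 93 − 50 = 43
  K = 50 + 4·43 = 222
  A = -36 − 3·43 − 2·222 = -609
Option 2 (K + 41):
  C = 93
  K = 50 + 4·93 (+41 from intervention) = 463
  A = -36 − 3·93 − 2·463 = -1241
A: -609 − (-1241) = 632

632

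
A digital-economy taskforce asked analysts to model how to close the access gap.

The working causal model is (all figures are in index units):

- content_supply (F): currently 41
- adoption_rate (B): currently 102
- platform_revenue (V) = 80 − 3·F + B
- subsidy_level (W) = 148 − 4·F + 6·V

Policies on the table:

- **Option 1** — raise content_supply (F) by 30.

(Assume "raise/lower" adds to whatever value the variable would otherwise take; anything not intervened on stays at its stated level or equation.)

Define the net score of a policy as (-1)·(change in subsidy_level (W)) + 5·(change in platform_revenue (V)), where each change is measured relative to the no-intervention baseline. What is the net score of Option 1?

210

Baseline:
  F = 41
  B = 102
  V = 80 − 3·41 + 102 = 59
  W = 148 − 4·41 + 6·59 = 338
Option 1 (F + 30):
  F = 41 + 30 = 71
  B = 102
  V = 80 − 3·71 + 102 = -31
  W = 148 − 4·71 + 6·(-31) = -322
ΔW = -322 − 338 = -660; ΔV = -31 − 59 = -90
Score = (-1)·(-660) + 5·(-90) = 210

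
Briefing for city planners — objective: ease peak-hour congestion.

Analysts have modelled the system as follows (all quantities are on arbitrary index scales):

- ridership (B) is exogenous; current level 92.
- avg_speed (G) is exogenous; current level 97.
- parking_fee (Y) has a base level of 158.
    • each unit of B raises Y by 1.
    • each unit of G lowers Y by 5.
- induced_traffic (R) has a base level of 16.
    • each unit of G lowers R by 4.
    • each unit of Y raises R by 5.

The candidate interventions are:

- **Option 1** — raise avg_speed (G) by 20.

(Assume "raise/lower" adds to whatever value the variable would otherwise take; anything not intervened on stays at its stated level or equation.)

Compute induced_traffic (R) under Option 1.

-2127

Option 1 (G + 20):
  B = 92
  G = 97 + 20 = 117
  Y = 158 + 92 − 5·117 = -335
  R = 16 − 4·117 + 5·(-335) = -2127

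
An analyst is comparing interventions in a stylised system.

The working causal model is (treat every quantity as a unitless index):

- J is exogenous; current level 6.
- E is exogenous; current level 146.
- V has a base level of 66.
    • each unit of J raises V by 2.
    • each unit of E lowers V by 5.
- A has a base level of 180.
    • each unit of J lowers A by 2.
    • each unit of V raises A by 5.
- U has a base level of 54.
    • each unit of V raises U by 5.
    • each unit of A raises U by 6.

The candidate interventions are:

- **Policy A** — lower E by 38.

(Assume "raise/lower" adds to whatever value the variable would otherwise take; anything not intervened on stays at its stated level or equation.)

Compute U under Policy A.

-15108

Policy A (E − 38):
  J = 6
  E = 146 − 38 = 108
  V = 66 + 2·6 − 5·108 = -462
  A = 180 − 2·6 + 5·(-462) = -2142
  U = 54 + 5·(-462) + 6·(-2142) = -15108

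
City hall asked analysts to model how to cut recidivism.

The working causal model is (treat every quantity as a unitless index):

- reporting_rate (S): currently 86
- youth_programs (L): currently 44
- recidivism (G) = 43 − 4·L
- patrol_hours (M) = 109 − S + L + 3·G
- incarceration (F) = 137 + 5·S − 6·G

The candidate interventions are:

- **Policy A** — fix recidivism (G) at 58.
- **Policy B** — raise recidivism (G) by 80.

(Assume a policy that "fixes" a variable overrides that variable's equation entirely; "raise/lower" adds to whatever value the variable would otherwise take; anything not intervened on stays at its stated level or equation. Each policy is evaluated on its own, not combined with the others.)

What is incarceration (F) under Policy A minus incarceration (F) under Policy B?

-666

Policy A (G := 58):
  S = 86
  L = 44
  G = 58
  F = 137 + 5·86 − 6·58 = 219
Policy B (G + 80):
  S = 86
  L = 44
  G = 43 − 4·44 (+80 from intervention) = -53
  F = 137 + 5·86 − 6·(-53) = 885
F: 219 − 885 = -666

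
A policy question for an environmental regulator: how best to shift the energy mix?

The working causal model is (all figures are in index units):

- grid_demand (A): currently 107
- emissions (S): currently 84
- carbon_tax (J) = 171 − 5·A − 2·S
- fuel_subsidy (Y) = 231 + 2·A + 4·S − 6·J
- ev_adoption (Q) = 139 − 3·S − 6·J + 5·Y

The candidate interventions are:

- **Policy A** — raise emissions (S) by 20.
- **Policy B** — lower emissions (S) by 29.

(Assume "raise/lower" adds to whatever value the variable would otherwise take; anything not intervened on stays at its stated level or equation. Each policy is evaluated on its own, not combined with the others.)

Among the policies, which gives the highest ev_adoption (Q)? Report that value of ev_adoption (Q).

Policy A (S + 20):
  A = 107
  S = 84 + 20 = 104
  J = 171 − 5·107 − 2·104 = -572
  Y = 231 + 2·107 + 4·104 − 6·(-572) = 4293
  Q = 139 − 3·104 − 6·(-572) + 5·4293 = 24724
Policy B (S − 29):
  A = 107
  S = 84 − 29 = 55
  J = 171 − 5·107 − 2·55 = -474
  Y = 231 + 2·107 + 4·55 − 6·(-474) = 3509
  Q = 139 − 3·55 − 6·(-474) + 5·3509 = 20363
Comparing — Policy A: Q=24724, Policy B: Q=20363. Highest is 24724 (Policy A).

24724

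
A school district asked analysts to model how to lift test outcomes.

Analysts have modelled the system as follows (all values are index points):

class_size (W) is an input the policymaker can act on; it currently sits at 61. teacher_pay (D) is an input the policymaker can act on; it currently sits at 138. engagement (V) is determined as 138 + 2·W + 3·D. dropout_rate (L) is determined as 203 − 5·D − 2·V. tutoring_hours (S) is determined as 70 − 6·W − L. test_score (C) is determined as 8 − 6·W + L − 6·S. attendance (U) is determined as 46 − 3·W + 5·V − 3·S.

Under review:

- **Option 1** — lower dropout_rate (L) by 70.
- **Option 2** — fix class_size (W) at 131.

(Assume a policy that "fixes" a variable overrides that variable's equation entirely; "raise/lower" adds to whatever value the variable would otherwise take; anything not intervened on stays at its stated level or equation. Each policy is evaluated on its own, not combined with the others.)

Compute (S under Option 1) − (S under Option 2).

210

Option 1 (L − 70):
  W = 61
  D = 138
  V = 138 + 2·61 + 3·138 = 674
  L = 203 − 5·138 − 2·674 (−70 from intervention) = -1905
  S = 70 − 6·61 − (-1905) = 1609
Option 2 (W := 131):
  W = 131
  D = 138
  V = 138 + 2·131 + 3·138 = 814
  L = 203 − 5·138 − 2·814 = -2115
  S = 70 − 6·131 − (-2115) = 1399
S: 1609 − 1399 = 210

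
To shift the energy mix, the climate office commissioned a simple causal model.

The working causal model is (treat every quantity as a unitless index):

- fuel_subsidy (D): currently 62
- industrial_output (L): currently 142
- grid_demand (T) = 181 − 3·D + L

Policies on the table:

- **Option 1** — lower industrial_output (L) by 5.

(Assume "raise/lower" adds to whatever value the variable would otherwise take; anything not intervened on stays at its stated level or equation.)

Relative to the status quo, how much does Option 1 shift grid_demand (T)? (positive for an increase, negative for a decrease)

-5

Baseline:
  D = 62
  L = 142
  T = 181 − 3·62 + 142 = 137
Option 1 (L − 5):
  D = 62
  L = 142 − 5 = 137
  T = 181 − 3·62 + 137 = 132
Change in T: 132 − 137 = -5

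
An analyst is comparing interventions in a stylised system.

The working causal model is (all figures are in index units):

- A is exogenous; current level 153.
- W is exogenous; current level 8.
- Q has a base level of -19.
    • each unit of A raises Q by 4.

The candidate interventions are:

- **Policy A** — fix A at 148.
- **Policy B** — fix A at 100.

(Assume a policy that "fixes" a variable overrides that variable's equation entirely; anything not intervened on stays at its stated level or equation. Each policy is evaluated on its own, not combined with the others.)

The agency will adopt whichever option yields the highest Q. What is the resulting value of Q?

Policy A (A := 148):
  A = 148
  Q = -19 + 4·148 = 573
Policy B (A := 100):
  A = 100
  Q = -19 + 4·100 = 381
Comparing — Policy A: Q=573, Policy B: Q=381. Highest is 573 (Policy A).

573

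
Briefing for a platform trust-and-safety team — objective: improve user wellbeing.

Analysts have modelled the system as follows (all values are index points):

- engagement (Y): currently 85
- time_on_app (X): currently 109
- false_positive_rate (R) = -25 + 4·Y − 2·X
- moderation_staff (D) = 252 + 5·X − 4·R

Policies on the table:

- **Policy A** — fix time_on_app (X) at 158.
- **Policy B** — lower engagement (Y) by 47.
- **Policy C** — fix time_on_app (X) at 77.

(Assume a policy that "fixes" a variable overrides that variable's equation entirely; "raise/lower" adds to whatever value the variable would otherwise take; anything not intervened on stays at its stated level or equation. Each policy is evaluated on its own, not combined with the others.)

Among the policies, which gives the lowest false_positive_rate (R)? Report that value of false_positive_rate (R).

-91

Policy A (X := 158):
  Y = 85
  X = 158
  R = -25 + 4·85 − 2·158 = -1
Policy B (Y − 47):
  Y = 85 − 47 = 38
  X = 109
  R = -25 + 4·38 − 2·109 = -91
Policy C (X := 77):
  Y = 85
  X = 77
  R = -25 + 4·85 − 2·77 = 161
Comparing — Policy A: R=-1, Policy B: R=-91, Policy C: R=161. Lowest is -91 (Policy B).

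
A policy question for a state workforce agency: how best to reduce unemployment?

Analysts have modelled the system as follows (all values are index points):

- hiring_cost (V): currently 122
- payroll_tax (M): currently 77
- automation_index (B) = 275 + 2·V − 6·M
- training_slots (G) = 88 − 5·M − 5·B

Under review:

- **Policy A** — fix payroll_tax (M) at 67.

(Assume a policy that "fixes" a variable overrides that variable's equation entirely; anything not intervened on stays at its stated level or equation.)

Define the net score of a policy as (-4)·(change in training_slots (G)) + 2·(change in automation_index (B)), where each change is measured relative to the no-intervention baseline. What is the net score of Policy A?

Baseline:
  V = 122
  M = 77
  B = 275 + 2·122 − 6·77 = 57
  G = 88 − 5·77 − 5·57 = -582
Policy A (M := 67):
  V = 122
  M = 67
  B = 275 + 2·122 − 6·67 = 117
  G = 88 − 5·67 − 5·117 = -832
ΔG = -832 − (-582) = -250; ΔB = 117 − 57 = 60
Score = (-4)·(-250) + 2·60 = 1120

1120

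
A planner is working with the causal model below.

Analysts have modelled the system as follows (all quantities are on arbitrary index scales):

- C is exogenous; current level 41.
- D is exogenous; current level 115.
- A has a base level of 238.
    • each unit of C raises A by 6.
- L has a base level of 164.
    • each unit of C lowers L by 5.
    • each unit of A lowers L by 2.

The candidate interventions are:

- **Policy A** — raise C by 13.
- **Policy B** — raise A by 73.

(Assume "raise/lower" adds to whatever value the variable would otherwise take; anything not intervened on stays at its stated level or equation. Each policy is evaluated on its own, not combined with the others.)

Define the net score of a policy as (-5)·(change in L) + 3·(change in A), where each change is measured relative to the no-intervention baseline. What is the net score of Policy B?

Baseline:
  C = 41
  A = 238 + 6·41 = 484
  L = 164 − 5·41 − 2·484 = -1009
Policy B (A + 73):
  C = 41
  A = 238 + 6·41 (+73 from intervention) = 557
  L = 164 − 5·41 − 2·557 = -1155
ΔL = -1155 − (-1009) = -146; ΔA = 557 − 484 = 73
Score = (-5)·(-146) + 3·73 = 949

949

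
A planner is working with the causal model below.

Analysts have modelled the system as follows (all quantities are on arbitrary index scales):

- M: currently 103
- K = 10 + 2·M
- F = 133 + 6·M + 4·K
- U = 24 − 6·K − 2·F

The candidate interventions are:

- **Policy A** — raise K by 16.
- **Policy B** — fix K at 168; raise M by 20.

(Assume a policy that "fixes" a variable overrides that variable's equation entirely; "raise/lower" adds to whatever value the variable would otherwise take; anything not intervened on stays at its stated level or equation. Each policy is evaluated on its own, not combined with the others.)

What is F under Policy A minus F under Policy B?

136

Policy A (K + 16):
  M = 103
  K = 10 + 2·103 (+16 from intervention) = 232
  F = 133 + 6·103 + 4·232 = 1679
Policy B (K := 168, M + 20):
  M = 103 + 20 = 123
  K = 168
  F = 133 + 6·123 + 4·168 = 1543
F: 1679 − 1543 = 136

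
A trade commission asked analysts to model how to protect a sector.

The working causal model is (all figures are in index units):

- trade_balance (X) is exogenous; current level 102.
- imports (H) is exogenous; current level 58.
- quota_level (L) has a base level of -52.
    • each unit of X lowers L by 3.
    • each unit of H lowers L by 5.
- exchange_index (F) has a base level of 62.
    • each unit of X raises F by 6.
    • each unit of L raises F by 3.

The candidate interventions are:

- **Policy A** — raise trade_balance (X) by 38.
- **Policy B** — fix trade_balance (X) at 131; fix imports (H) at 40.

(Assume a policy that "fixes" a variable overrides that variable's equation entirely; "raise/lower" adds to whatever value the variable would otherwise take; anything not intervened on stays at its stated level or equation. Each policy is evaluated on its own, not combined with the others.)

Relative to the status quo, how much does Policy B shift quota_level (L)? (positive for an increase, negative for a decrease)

Baseline:
  X = 102
  H = 58
  L = -52 − 3·102 − 5·58 = -648
Policy B (X := 131, H := 40):
  X = 131
  H = 40
  L = -52 − 3·131 − 5·40 = -645
Change in L: -645 − (-648) = 3

3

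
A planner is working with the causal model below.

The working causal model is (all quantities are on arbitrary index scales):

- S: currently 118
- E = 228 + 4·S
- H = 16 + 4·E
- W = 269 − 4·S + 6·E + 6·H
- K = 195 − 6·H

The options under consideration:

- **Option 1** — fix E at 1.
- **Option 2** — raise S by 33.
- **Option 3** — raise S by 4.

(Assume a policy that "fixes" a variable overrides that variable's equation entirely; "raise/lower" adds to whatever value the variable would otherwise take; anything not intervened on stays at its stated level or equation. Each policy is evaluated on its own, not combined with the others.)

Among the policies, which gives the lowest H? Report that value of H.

20

Option 1 (E := 1):
  S = 118
  E = 1
  H = 16 + 4·1 = 20
Option 2 (S + 33):
  S = 118 + 33 = 151
  E = 228 + 4·151 = 832
  H = 16 + 4·832 = 3344
Option 3 (S + 4):
  S = 118 + 4 = 122
  E = 228 + 4·122 = 716
  H = 16 + 4·716 = 2880
Comparing — Option 1: H=20, Option 2: H=3344, Option 3: H=2880. Lowest is 20 (Option 1).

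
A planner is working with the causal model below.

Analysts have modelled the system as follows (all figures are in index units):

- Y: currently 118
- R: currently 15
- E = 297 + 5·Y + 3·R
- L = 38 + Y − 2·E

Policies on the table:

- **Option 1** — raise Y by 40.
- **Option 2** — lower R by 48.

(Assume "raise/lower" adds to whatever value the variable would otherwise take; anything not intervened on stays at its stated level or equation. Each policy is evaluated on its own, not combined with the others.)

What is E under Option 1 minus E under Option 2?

344

Option 1 (Y + 40):
  Y = 118 + 40 = 158
  R = 15
  E = 297 + 5·158 + 3·15 = 1132
Option 2 (R − 48):
  Y = 118
  R = 15 − 48 = -33
  E = 297 + 5·118 + 3·(-33) = 788
E: 1132 − 788 = 344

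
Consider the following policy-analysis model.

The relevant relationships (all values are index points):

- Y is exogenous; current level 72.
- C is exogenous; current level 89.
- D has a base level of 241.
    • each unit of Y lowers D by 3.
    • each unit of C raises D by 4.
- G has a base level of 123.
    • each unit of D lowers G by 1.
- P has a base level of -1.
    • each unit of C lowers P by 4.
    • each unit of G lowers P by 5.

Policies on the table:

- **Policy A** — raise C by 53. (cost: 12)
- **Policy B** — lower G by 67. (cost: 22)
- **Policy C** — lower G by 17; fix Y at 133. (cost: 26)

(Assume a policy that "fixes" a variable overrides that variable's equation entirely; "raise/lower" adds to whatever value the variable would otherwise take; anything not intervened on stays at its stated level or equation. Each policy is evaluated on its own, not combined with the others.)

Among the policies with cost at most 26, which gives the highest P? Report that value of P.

Policy A (C + 53):
  Y = 72
  C = 89 + 53 = 142
  D = 241 − 3·72 + 4·142 = 593
  G = 123 − 593 = -470
  P = -1 − 4·142 − 5·(-470) = 1781
Policy B (G − 67):
  Y = 72
  C = 89
  D = 241 − 3·72 + 4·89 = 381
  G = 123 − 381 (−67 from intervention) = -325
  P = -1 − 4·89 − 5·(-325) = 1268
Policy C (G − 17, Y := 133):
  Y = 133
  C = 89
  D = 241 − 3·133 + 4·89 = 198
  G = 123 − 198 (−17 from intervention) = -92
  P = -1 − 4·89 − 5·(-92) = 103
Comparing — Policy A: P=1781, Policy B: P=1268, Policy C: P=103. Highest is 1781 (Policy A).

1781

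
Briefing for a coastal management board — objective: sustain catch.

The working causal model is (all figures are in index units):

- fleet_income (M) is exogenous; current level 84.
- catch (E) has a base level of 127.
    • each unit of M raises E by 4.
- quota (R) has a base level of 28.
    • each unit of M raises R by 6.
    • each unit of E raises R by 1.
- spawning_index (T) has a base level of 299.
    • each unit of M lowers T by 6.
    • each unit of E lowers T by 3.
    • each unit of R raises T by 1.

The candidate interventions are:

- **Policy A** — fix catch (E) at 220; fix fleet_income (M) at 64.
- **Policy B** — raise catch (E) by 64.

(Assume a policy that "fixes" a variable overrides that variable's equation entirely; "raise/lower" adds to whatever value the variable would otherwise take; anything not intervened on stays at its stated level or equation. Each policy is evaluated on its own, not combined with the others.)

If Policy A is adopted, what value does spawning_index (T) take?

Policy A (E := 220, M := 64):
  M = 64
  E = 220
  R = 28 + 6·64 + 220 = 632
  T = 299 − 6·64 − 3·220 + 632 = -113

-113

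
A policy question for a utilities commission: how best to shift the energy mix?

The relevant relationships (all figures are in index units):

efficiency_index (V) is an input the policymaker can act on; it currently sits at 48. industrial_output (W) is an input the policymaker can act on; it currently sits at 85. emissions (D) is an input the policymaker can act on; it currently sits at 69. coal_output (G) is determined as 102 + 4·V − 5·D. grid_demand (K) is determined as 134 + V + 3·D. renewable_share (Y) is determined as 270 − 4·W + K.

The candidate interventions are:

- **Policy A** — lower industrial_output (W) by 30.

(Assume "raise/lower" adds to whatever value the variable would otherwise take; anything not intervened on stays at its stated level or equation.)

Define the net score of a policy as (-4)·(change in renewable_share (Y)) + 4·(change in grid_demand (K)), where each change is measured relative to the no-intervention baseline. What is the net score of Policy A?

-480

Baseline:
  V = 48
  W = 85
  D = 69
  K = 134 + 48 + 3·69 = 389
  Y = 270 − 4·85 + 389 = 319
Policy A (W − 30):
  V = 48
  W = 85 − 30 = 55
  D = 69
  K = 134 + 48 + 3·69 = 389
  Y = 270 − 4·55 + 389 = 439
ΔY = 439 − 319 = 120; ΔK = 389 − 389 = 0
Score = (-4)·120 + 4·0 = -480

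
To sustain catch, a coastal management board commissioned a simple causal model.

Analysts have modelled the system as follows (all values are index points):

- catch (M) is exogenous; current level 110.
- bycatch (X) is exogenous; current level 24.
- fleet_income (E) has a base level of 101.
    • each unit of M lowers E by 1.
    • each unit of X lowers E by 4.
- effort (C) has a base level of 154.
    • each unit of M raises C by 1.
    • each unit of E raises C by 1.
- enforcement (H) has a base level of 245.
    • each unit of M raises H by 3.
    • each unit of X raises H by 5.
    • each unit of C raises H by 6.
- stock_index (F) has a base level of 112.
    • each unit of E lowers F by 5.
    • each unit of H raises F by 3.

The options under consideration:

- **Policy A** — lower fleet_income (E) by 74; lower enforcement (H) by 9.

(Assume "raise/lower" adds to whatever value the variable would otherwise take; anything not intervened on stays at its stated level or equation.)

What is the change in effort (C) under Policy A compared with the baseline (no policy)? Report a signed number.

-74

Baseline:
  M = 110
  X = 24
  E = 101 − 110 − 4·24 = -105
  C = 154 + 110 + (-105) = 159
Policy A (E − 74, H − 9):
  M = 110
  X = 24
  E = 101 − 110 − 4·24 (−74 from intervention) = -179
  C = 154 + 110 + (-179) = 85
Change in C: 85 − 159 = -74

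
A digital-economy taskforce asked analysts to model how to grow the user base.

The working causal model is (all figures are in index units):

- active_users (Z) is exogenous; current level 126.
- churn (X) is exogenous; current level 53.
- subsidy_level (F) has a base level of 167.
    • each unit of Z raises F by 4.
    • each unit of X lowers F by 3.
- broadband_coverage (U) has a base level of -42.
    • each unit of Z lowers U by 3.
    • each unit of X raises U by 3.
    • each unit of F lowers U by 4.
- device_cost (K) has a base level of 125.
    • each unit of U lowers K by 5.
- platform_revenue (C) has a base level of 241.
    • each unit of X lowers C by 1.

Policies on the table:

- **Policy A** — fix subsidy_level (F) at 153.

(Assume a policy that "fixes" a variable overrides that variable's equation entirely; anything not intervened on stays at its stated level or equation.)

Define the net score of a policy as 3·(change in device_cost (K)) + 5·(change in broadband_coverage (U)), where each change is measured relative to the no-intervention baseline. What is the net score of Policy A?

-14360

Baseline:
  Z = 126
  X = 53
  F = 167 + 4·126 − 3·53 = 512
  U = -42 − 3·126 + 3·53 − 4·512 = -2309
  K = 125 − 5·(-2309) = 11670
Policy A (F := 153):
  Z = 126
  X = 53
  F = 153
  U = -42 − 3·126 + 3·53 − 4·153 = -873
  K = 125 − 5·(-873) = 4490
ΔK = 4490 − 11670 = -7180; ΔU = -873 − (-2309) = 1436
Score = 3·(-7180) + 5·1436 = -14360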